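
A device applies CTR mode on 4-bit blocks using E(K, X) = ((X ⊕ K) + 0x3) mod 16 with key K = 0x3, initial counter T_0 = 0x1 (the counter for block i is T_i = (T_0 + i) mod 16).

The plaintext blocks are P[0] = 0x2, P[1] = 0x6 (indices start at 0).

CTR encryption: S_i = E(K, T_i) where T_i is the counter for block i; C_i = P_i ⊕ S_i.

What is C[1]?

C[0]: T = 0x1, S = E(K, T) = 0x5; 0x2 ⊕ 0x5 = 0x7.
C[1]: T = 0x2, S = E(K, T) = 0x4; 0x6 ⊕ 0x4 = 0x2.

C[1] = 0x2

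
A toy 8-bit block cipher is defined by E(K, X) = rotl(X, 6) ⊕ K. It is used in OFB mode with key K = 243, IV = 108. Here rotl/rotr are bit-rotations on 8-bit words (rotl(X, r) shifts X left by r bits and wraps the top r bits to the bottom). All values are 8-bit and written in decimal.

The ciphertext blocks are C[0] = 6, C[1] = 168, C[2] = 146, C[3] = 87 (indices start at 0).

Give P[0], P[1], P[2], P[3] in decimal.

P[0] = 238, P[1] = 97, P[2] = 19, P[3] = 196

OFB decryption: S_i = E(K, S_{i−1}) with S_{−1} = IV; P_i = C_i ⊕ S_i.
P[0]: S = E(K, 108) = 232; 6 ⊕ 232 = 238.
P[1]: S = E(K, 232) = 201; 168 ⊕ 201 = 97.
P[2]: S = E(K, 201) = 129; 146 ⊕ 129 = 19.
P[3]: S = E(K, 129) = 147; 87 ⊕ 147 = 196.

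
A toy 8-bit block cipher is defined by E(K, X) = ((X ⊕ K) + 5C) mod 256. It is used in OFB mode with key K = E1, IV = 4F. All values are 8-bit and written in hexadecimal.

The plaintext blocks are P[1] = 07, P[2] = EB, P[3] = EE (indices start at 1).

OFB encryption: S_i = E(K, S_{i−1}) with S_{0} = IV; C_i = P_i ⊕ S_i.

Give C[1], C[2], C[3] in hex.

C[1] = 0D, C[2] = AC, C[3] = EC

C[1]: S = E(K, 4F) = 0A; 07 ⊕ 0A = 0D.
C[2]: S = E(K, 0A) = 47; EB ⊕ 47 = AC.
C[3]: S = E(K, 47) = 02; EE ⊕ 02 = EC.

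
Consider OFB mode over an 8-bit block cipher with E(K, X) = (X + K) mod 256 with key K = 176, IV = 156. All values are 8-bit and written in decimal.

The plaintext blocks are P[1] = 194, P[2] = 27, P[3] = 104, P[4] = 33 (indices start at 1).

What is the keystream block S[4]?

OFB encryption: S_i = E(K, S_{i−1}) with S_{0} = IV; C_i = P_i ⊕ S_i.
C[1]: S = E(K, 156) = 76; 194 ⊕ 76 = 142.
C[2]: S = E(K, 76) = 252; 27 ⊕ 252 = 231.
C[3]: S = E(K, 252) = 172; 104 ⊕ 172 = 196.
C[4]: S = E(K, 172) = 92; 33 ⊕ 92 = 125.
So S[4] = 92.

92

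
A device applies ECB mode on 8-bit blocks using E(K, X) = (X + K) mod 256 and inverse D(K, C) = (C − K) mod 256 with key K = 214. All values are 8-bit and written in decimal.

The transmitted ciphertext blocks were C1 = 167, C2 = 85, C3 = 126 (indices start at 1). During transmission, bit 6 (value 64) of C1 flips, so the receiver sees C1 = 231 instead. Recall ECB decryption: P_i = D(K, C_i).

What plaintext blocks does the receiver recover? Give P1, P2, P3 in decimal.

Only C1 changed, to 231. In ECB, a change in C_i affects only P_i. Decrypting the received ciphertext:
P1: D(K, 231) = 17.
P2: D(K, 85) = 127.
P3: D(K, 126) = 168.
Blocks that differ from the original plaintext: P1.

P1 = 17, P2 = 127, P3 = 168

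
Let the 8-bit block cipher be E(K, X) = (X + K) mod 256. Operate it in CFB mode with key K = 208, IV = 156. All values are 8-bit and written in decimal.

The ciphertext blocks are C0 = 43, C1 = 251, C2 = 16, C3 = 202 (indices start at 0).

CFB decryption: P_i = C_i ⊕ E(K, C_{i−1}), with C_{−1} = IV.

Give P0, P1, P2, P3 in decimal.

P0 = 71, P1 = 0, P2 = 219, P3 = 42

P0: E(K, 156) = 108; 43 ⊕ 108 = 71.
P1: E(K, 43) = 251; 251 ⊕ 251 = 0.
P2: E(K, 251) = 203; 16 ⊕ 203 = 219.
P3: E(K, 16) = 224; 202 ⊕ 224 = 42.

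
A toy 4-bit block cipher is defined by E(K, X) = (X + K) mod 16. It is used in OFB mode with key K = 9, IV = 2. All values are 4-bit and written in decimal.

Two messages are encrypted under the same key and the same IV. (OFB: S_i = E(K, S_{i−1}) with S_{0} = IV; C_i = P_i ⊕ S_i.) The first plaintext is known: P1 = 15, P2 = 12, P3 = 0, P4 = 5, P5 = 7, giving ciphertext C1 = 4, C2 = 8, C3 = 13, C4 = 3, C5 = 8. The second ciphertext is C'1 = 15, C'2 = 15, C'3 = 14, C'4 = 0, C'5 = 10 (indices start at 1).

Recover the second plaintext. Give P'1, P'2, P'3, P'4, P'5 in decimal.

In OFB with a reused IV, both messages share the same keystream S_i, so C_i ⊕ C'_i = P_i ⊕ P'_i and thus P'_i = P_i ⊕ C_i ⊕ C'_i.
P'1: 15 ⊕ 4 ⊕ 15 = 4.
P'2: 12 ⊕ 8 ⊕ 15 = 11.
P'3: 0 ⊕ 13 ⊕ 14 = 3.
P'4: 5 ⊕ 3 ⊕ 0 = 6.
P'5: 7 ⊕ 8 ⊕ 10 = 5.

P'1 = 4, P'2 = 11, P'3 = 3, P'4 = 6, P'5 = 5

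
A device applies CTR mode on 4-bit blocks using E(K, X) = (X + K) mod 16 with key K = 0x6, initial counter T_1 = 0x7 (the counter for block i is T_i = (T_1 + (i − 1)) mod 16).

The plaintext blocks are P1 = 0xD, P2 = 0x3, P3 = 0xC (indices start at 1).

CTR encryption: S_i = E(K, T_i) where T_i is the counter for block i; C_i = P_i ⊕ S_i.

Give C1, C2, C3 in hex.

C1 = 0x0, C2 = 0xD, C3 = 0x3

C1: T = 0x7, S = E(K, T) = 0xD; 0xD ⊕ 0xD = 0x0.
C2: T = 0x8, S = E(K, T) = 0xE; 0x3 ⊕ 0xE = 0xD.
C3: T = 0x9, S = E(K, T) = 0xF; 0xC ⊕ 0xF = 0x3.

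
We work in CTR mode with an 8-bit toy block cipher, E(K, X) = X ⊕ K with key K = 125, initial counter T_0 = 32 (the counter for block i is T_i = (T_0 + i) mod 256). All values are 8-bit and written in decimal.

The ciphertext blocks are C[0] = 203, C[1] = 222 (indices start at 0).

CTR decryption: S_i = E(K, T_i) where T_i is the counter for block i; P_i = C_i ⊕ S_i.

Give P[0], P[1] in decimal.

P[0]: T = 32, S = E(K, T) = 93; 203 ⊕ 93 = 150.
P[1]: T = 33, S = E(K, T) = 92; 222 ⊕ 92 = 130.

P[0] = 150, P[1] = 130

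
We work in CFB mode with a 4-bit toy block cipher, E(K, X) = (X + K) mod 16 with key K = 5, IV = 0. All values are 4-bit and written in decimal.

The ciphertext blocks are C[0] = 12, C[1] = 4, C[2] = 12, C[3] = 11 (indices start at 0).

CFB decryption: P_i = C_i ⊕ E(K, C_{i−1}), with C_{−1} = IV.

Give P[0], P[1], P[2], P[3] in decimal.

P[0]: E(K, 0) = 5; 12 ⊕ 5 = 9.
P[1]: E(K, 12) = 1; 4 ⊕ 1 = 5.
P[2]: E(K, 4) = 9; 12 ⊕ 9 = 5.
P[3]: E(K, 12) = 1; 11 ⊕ 1 = 10.

P[0] = 9, P[1] = 5, P[2] = 5, P[3] = 10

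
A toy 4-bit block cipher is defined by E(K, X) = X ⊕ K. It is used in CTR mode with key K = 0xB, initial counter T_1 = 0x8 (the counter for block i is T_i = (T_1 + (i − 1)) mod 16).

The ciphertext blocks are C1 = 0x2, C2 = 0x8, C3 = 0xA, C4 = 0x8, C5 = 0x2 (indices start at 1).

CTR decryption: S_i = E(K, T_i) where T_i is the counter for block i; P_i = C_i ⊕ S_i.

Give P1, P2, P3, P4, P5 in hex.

P1: T = 0x8, S = E(K, T) = 0x3; 0x2 ⊕ 0x3 = 0x1.
P2: T = 0x9, S = E(K, T) = 0x2; 0x8 ⊕ 0x2 = 0xA.
P3: T = 0xA, S = E(K, T) = 0x1; 0xA ⊕ 0x1 = 0xB.
P4: T = 0xB, S = E(K, T) = 0x0; 0x8 ⊕ 0x0 = 0x8.
P5: T = 0xC, S = E(K, T) = 0x7; 0x2 ⊕ 0x7 = 0x5.

P1 = 0x1, P2 = 0xA, P3 = 0xB, P4 = 0x8, P5 = 0x5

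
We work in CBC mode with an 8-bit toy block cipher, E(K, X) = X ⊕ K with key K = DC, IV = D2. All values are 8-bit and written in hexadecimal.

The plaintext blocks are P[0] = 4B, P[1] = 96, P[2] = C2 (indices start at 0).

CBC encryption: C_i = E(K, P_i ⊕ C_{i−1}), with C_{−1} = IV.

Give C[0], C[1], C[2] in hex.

C[0]: P[0] ⊕ D2 = 99; E(K, 99) = 45.
C[1]: P[1] ⊕ 45 = D3; E(K, D3) = 0F.
C[2]: P[2] ⊕ 0F = CD; E(K, CD) = 11.

C[0] = 45, C[1] = 0F, C[2] = 11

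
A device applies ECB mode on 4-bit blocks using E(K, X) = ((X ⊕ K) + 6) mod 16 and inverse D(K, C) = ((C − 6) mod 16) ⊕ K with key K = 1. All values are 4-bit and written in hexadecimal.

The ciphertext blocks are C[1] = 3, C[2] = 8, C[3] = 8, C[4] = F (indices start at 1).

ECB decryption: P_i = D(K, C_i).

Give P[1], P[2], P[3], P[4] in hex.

P[1] = C, P[2] = 3, P[3] = 3, P[4] = 8

P[1]: D(K, 3) = C.
P[2]: D(K, 8) = 3.
P[3]: D(K, 8) = 3.
P[4]: D(K, F) = 8.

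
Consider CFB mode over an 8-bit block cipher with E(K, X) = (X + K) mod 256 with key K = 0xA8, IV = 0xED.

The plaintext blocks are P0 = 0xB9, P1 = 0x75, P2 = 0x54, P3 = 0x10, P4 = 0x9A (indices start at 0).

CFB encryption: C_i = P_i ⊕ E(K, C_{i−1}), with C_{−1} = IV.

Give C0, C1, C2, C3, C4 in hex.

C0: E(K, 0xED) = 0x95; 0xB9 ⊕ 0x95 = 0x2C.
C1: E(K, 0x2C) = 0xD4; 0x75 ⊕ 0xD4 = 0xA1.
C2: E(K, 0xA1) = 0x49; 0x54 ⊕ 0x49 = 0x1D.
C3: E(K, 0x1D) = 0xC5; 0x10 ⊕ 0xC5 = 0xD5.
C4: E(K, 0xD5) = 0x7D; 0x9A ⊕ 0x7D = 0xE7.

C0 = 0x2C, C1 = 0xA1, C2 = 0x1D, C3 = 0xD5, C4 = 0xE7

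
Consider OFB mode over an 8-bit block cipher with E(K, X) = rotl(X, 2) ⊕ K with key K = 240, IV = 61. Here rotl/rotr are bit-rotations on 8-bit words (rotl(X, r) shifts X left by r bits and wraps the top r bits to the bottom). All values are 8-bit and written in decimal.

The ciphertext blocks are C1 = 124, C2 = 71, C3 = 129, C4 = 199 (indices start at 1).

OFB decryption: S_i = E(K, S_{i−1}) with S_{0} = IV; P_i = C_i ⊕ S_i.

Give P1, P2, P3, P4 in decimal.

P1: S = E(K, 61) = 4; 124 ⊕ 4 = 120.
P2: S = E(K, 4) = 224; 71 ⊕ 224 = 167.
P3: S = E(K, 224) = 115; 129 ⊕ 115 = 242.
P4: S = E(K, 115) = 61; 199 ⊕ 61 = 250.

P1 = 120, P2 = 167, P3 = 242, P4 = 250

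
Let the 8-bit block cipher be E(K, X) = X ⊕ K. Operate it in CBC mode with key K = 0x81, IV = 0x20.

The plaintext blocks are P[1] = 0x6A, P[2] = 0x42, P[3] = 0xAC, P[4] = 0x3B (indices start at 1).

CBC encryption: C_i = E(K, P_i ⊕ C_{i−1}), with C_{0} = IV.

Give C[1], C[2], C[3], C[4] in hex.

C[1] = 0xCB, C[2] = 0x08, C[3] = 0x25, C[4] = 0x9F

C[1]: P[1] ⊕ 0x20 = 0x4A; E(K, 0x4A) = 0xCB.
C[2]: P[2] ⊕ 0xCB = 0x89; E(K, 0x89) = 0x08.
C[3]: P[3] ⊕ 0x08 = 0xA4; E(K, 0xA4) = 0x25.
C[4]: P[4] ⊕ 0x25 = 0x1E; E(K, 0x1E) = 0x9F.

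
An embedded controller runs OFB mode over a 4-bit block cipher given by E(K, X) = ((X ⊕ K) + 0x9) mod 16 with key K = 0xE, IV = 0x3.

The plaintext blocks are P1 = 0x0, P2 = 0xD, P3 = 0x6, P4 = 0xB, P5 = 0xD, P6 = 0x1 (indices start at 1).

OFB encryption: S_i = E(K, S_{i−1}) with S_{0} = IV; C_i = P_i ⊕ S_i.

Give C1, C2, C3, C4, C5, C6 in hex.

C1 = 0x6, C2 = 0xC, C3 = 0xE, C4 = 0x4, C5 = 0x7, C6 = 0xC

C1: S = E(K, 0x3) = 0x6; 0x0 ⊕ 0x6 = 0x6.
C2: S = E(K, 0x6) = 0x1; 0xD ⊕ 0x1 = 0xC.
C3: S = E(K, 0x1) = 0x8; 0x6 ⊕ 0x8 = 0xE.
C4: S = E(K, 0x8) = 0xF; 0xB ⊕ 0xF = 0x4.
C5: S = E(K, 0xF) = 0xA; 0xD ⊕ 0xA = 0x7.
C6: S = E(K, 0xA) = 0xD; 0x1 ⊕ 0xD = 0xC.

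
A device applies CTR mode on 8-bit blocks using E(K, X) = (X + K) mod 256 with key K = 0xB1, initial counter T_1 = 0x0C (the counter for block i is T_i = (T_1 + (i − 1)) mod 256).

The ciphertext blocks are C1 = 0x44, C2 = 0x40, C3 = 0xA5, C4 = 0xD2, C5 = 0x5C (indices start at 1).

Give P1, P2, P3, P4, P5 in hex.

CTR decryption: S_i = E(K, T_i) where T_i is the counter for block i; P_i = C_i ⊕ S_i.
P1: T = 0x0C, S = E(K, T) = 0xBD; 0x44 ⊕ 0xBD = 0xF9.
P2: T = 0x0D, S = E(K, T) = 0xBE; 0x40 ⊕ 0xBE = 0xFE.
P3: T = 0x0E, S = E(K, T) = 0xBF; 0xA5 ⊕ 0xBF = 0x1A.
P4: T = 0x0F, S = E(K, T) = 0xC0; 0xD2 ⊕ 0xC0 = 0x12.
P5: T = 0x10, S = E(K, T) = 0xC1; 0x5C ⊕ 0xC1 = 0x9D.

P1 = 0xF9, P2 = 0xFE, P3 = 0x1A, P4 = 0x12, P5 = 0x9D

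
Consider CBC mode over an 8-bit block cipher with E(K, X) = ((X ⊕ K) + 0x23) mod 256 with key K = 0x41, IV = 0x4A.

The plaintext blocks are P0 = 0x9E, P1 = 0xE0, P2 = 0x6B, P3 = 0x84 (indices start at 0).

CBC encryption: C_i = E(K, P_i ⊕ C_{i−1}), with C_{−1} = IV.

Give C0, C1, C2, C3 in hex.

C0 = 0xB8, C1 = 0x3C, C2 = 0x39, C3 = 0x1F

C0: P0 ⊕ 0x4A = 0xD4; E(K, 0xD4) = 0xB8.
C1: P1 ⊕ 0xB8 = 0x58; E(K, 0x58) = 0x3C.
C2: P2 ⊕ 0x3C = 0x57; E(K, 0x57) = 0x39.
C3: P3 ⊕ 0x39 = 0xBD; E(K, 0xBD) = 0x1F.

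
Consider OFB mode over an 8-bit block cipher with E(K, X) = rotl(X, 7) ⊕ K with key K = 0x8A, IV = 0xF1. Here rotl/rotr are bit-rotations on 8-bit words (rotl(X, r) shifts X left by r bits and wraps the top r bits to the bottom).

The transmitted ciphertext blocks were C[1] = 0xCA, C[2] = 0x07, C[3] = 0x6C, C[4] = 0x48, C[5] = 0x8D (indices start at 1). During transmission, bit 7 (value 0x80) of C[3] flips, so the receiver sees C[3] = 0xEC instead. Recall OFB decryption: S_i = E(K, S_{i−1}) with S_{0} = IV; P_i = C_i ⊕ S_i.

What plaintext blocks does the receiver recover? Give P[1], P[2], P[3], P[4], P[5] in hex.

P[1] = 0xB8, P[2] = 0xB4, P[3] = 0xBF, P[4] = 0x6B, P[5] = 0x96

Only C[3] changed, to 0xEC. In OFB, a change in C_i flips the same bit in P_i only; the keystream is unaffected. Decrypting the received ciphertext:
P[1]: S = E(K, 0xF1) = 0x72; 0xCA ⊕ 0x72 = 0xB8.
P[2]: S = E(K, 0x72) = 0xB3; 0x07 ⊕ 0xB3 = 0xB4.
P[3]: S = E(K, 0xB3) = 0x53; 0xEC ⊕ 0x53 = 0xBF.
P[4]: S = E(K, 0x53) = 0x23; 0x48 ⊕ 0x23 = 0x6B.
P[5]: S = E(K, 0x23) = 0x1B; 0x8D ⊕ 0x1B = 0x96.
Blocks that differ from the original plaintext: P[3].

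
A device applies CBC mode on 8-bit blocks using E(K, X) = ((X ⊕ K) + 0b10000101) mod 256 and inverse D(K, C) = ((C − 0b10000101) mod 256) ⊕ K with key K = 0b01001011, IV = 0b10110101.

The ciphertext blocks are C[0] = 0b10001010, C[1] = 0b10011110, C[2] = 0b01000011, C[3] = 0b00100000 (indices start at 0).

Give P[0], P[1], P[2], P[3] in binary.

P[0] = 0b11111011, P[1] = 0b11011000, P[2] = 0b01101011, P[3] = 0b10010011

CBC decryption: P_i = D(K, C_i) ⊕ C_{i−1}, with C_{−1} = IV.
P[0]: D(K, 0b10001010) = 0b01001110; 0b01001110 ⊕ 0b10110101 = 0b11111011.
P[1]: D(K, 0b10011110) = 0b01010010; 0b01010010 ⊕ 0b10001010 = 0b11011000.
P[2]: D(K, 0b01000011) = 0b11110101; 0b11110101 ⊕ 0b10011110 = 0b01101011.
P[3]: D(K, 0b00100000) = 0b11010000; 0b11010000 ⊕ 0b01000011 = 0b10010011.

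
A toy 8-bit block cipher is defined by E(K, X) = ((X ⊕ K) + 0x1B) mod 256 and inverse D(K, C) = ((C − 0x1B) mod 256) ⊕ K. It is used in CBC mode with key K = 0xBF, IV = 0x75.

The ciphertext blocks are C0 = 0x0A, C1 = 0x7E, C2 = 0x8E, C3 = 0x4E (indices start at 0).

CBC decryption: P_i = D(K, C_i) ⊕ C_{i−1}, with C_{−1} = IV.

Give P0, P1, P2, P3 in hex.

P0 = 0x25, P1 = 0xD6, P2 = 0xB2, P3 = 0x02

P0: D(K, 0x0A) = 0x50; 0x50 ⊕ 0x75 = 0x25.
P1: D(K, 0x7E) = 0xDC; 0xDC ⊕ 0x0A = 0xD6.
P2: D(K, 0x8E) = 0xCC; 0xCC ⊕ 0x7E = 0xB2.
P3: D(K, 0x4E) = 0x8C; 0x8C ⊕ 0x8E = 0x02.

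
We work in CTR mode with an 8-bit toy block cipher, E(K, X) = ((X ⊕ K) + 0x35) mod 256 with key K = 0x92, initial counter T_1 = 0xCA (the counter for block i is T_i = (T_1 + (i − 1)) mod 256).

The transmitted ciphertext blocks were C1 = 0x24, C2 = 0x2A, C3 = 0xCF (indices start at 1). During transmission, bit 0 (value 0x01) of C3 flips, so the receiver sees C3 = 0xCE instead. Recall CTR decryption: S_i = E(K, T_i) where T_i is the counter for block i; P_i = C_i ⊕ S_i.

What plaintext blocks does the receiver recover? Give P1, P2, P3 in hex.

Only C3 changed, to 0xCE. In CTR, a change in C_i flips the same bit in P_i only; the keystream is unaffected. Decrypting the received ciphertext:
P1: T = 0xCA, S = E(K, T) = 0x8D; 0x24 ⊕ 0x8D = 0xA9.
P2: T = 0xCB, S = E(K, T) = 0x8E; 0x2A ⊕ 0x8E = 0xA4.
P3: T = 0xCC, S = E(K, T) = 0x93; 0xCE ⊕ 0x93 = 0x5D.
Blocks that differ from the original plaintext: P3.

P1 = 0xA9, P2 = 0xA4, P3 = 0x5D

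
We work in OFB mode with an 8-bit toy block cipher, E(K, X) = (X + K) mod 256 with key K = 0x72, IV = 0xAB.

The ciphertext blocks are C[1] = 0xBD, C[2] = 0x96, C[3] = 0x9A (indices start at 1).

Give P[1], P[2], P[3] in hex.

OFB decryption: S_i = E(K, S_{i−1}) with S_{0} = IV; P_i = C_i ⊕ S_i.
P[1]: S = E(K, 0xAB) = 0x1D; 0xBD ⊕ 0x1D = 0xA0.
P[2]: S = E(K, 0x1D) = 0x8F; 0x96 ⊕ 0x8F = 0x19.
P[3]: S = E(K, 0x8F) = 0x01; 0x9A ⊕ 0x01 = 0x9B.

P[1] = 0xA0, P[2] = 0x19, P[3] = 0x9B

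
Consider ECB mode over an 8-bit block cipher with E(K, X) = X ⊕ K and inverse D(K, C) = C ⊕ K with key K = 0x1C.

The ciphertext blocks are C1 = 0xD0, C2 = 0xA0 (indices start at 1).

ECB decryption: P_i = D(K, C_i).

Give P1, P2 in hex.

P1 = 0xCC, P2 = 0xBC

P1: D(K, 0xD0) = 0xCC.
P2: D(K, 0xA0) = 0xBC.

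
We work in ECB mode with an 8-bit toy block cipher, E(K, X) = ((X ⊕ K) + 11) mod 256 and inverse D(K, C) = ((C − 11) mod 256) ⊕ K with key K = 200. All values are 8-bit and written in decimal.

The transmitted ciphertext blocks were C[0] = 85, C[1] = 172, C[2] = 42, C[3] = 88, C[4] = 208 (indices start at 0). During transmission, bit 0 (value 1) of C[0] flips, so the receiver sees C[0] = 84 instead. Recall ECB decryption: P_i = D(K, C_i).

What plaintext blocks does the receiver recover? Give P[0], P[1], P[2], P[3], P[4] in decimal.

Only C[0] changed, to 84. In ECB, a change in C_i affects only P_i. Decrypting the received ciphertext:
P[0]: D(K, 84) = 129.
P[1]: D(K, 172) = 105.
P[2]: D(K, 42) = 215.
P[3]: D(K, 88) = 133.
P[4]: D(K, 208) = 13.
Blocks that differ from the original plaintext: P[0].

P[0] = 129, P[1] = 105, P[2] = 215, P[3] = 133, P[4] = 13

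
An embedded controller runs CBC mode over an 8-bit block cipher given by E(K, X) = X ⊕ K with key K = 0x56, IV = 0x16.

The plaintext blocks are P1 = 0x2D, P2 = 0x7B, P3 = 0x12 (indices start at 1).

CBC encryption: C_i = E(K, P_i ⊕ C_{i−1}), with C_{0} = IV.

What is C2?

C1: P1 ⊕ 0x16 = 0x3B; E(K, 0x3B) = 0x6D.
C2: P2 ⊕ 0x6D = 0x16; E(K, 0x16) = 0x40.

C2 = 0x40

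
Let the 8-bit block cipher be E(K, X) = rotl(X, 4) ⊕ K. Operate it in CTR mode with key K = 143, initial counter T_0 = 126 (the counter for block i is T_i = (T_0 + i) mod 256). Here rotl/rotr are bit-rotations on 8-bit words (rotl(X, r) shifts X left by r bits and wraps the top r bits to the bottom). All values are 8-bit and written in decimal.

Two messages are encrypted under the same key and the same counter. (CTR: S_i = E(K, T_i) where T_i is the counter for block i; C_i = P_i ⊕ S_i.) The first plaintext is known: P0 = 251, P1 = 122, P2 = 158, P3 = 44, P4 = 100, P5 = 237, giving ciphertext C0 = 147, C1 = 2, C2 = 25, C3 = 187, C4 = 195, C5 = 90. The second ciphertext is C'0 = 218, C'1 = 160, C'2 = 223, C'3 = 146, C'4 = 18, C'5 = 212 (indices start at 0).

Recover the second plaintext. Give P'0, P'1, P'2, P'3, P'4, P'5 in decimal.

In CTR with a reused counter, both messages share the same keystream S_i, so C_i ⊕ C'_i = P_i ⊕ P'_i and thus P'_i = P_i ⊕ C_i ⊕ C'_i.
P'0: 251 ⊕ 147 ⊕ 218 = 178.
P'1: 122 ⊕ 2 ⊕ 160 = 216.
P'2: 158 ⊕ 25 ⊕ 223 = 88.
P'3: 44 ⊕ 187 ⊕ 146 = 5.
P'4: 100 ⊕ 195 ⊕ 18 = 181.
P'5: 237 ⊕ 90 ⊕ 212 = 99.

P'0 = 178, P'1 = 216, P'2 = 88, P'3 = 5, P'4 = 181, P'5 = 99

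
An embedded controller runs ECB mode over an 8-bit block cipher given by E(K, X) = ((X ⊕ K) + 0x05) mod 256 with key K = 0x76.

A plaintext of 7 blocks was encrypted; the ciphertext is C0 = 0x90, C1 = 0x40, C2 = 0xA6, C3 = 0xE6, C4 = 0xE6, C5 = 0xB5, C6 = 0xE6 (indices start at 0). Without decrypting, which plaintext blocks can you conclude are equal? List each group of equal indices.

ECB encrypts each block independently with the same key, so equal ciphertext blocks imply equal plaintext blocks.
C3 = C4 = C6 = 0xE6, so P3 = P4 = P6.

P3 = P4 = P6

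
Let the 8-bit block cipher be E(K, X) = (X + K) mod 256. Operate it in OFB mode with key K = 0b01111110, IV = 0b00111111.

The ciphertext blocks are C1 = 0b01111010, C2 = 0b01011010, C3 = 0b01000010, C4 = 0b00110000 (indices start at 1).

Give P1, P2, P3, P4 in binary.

OFB decryption: S_i = E(K, S_{i−1}) with S_{0} = IV; P_i = C_i ⊕ S_i.
P1: S = E(K, 0b00111111) = 0b10111101; 0b01111010 ⊕ 0b10111101 = 0b11000111.
P2: S = E(K, 0b10111101) = 0b00111011; 0b01011010 ⊕ 0b00111011 = 0b01100001.
P3: S = E(K, 0b00111011) = 0b10111001; 0b01000010 ⊕ 0b10111001 = 0b11111011.
P4: S = E(K, 0b10111001) = 0b00110111; 0b00110000 ⊕ 0b00110111 = 0b00000111.

P1 = 0b11000111, P2 = 0b01100001, P3 = 0b11111011, P4 = 0b00000111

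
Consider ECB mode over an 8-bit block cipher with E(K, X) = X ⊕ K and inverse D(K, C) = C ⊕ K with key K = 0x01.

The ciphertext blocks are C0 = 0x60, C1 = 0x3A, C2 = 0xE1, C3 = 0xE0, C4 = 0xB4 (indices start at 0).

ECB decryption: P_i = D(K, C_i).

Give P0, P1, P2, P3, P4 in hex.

P0 = 0x61, P1 = 0x3B, P2 = 0xE0, P3 = 0xE1, P4 = 0xB5

P0: D(K, 0x60) = 0x61.
P1: D(K, 0x3A) = 0x3B.
P2: D(K, 0xE1) = 0xE0.
P3: D(K, 0xE0) = 0xE1.
P4: D(K, 0xB4) = 0xB5.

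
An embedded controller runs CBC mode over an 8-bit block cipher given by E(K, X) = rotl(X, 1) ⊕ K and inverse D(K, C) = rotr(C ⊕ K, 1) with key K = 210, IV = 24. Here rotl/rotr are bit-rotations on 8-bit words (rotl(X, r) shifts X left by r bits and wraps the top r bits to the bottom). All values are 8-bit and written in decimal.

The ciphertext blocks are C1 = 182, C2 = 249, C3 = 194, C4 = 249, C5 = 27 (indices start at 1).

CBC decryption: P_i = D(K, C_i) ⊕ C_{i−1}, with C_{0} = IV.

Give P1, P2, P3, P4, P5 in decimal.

P1 = 42, P2 = 35, P3 = 241, P4 = 87, P5 = 29

P1: D(K, 182) = 50; 50 ⊕ 24 = 42.
P2: D(K, 249) = 149; 149 ⊕ 182 = 35.
P3: D(K, 194) = 8; 8 ⊕ 249 = 241.
P4: D(K, 249) = 149; 149 ⊕ 194 = 87.
P5: D(K, 27) = 228; 228 ⊕ 249 = 29.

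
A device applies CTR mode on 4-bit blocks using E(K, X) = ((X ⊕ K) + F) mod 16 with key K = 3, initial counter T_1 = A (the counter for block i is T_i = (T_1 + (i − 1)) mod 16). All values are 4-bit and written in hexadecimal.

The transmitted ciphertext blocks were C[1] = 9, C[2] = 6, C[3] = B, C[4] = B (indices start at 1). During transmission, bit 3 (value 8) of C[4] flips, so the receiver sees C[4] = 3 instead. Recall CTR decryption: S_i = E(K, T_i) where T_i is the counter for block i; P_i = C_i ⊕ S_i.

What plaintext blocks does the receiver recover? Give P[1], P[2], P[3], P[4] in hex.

Only C[4] changed, to 3. In CTR, a change in C_i flips the same bit in P_i only; the keystream is unaffected. Decrypting the received ciphertext:
P[1]: T = A, S = E(K, T) = 8; 9 ⊕ 8 = 1.
P[2]: T = B, S = E(K, T) = 7; 6 ⊕ 7 = 1.
P[3]: T = C, S = E(K, T) = E; B ⊕ E = 5.
P[4]: T = D, S = E(K, T) = D; 3 ⊕ D = E.
Blocks that differ from the original plaintext: P[4].

P[1] = 1, P[2] = 1, P[3] = 5, P[4] = E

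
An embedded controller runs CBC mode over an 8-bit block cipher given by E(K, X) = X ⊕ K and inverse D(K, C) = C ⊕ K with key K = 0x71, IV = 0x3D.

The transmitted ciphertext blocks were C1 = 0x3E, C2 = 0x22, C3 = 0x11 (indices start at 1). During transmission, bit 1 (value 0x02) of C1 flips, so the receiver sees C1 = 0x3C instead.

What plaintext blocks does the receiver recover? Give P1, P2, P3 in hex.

CBC decryption: P_i = D(K, C_i) ⊕ C_{i−1}, with C_{0} = IV.
Only C1 changed, to 0x3C. In CBC, a change in C_i garbles P_i and flips the same bit in P_{i+1}. Decrypting the received ciphertext:
P1: D(K, 0x3C) = 0x4D; 0x4D ⊕ 0x3D = 0x70.
P2: D(K, 0x22) = 0x53; 0x53 ⊕ 0x3C = 0x6F.
P3: D(K, 0x11) = 0x60; 0x60 ⊕ 0x22 = 0x42.
Blocks that differ from the original plaintext: P1, P2.

P1 = 0x70, P2 = 0x6F, P3 = 0x42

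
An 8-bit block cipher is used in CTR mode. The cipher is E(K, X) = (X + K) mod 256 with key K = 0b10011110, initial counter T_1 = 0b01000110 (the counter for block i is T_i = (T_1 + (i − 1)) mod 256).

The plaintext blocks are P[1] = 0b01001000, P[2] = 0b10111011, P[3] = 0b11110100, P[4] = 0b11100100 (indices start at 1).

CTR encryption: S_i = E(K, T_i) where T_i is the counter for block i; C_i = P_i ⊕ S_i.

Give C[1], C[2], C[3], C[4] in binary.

C[1]: T = 0b01000110, S = E(K, T) = 0b11100100; 0b01001000 ⊕ 0b11100100 = 0b10101100.
C[2]: T = 0b01000111, S = E(K, T) = 0b11100101; 0b10111011 ⊕ 0b11100101 = 0b01011110.
C[3]: T = 0b01001000, S = E(K, T) = 0b11100110; 0b11110100 ⊕ 0b11100110 = 0b00010010.
C[4]: T = 0b01001001, S = E(K, T) = 0b11100111; 0b11100100 ⊕ 0b11100111 = 0b00000011.

C[1] = 0b10101100, C[2] = 0b01011110, C[3] = 0b00010010, C[4] = 0b00000011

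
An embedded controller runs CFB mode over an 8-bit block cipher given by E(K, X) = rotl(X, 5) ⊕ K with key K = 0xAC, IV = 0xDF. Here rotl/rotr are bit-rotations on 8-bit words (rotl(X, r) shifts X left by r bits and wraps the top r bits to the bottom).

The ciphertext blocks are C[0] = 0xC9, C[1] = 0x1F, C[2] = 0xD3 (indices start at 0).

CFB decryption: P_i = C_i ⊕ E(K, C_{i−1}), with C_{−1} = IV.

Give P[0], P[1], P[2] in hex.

P[0]: E(K, 0xDF) = 0x57; 0xC9 ⊕ 0x57 = 0x9E.
P[1]: E(K, 0xC9) = 0x95; 0x1F ⊕ 0x95 = 0x8A.
P[2]: E(K, 0x1F) = 0x4F; 0xD3 ⊕ 0x4F = 0x9C.

P[0] = 0x9E, P[1] = 0x8A, P[2] = 0x9C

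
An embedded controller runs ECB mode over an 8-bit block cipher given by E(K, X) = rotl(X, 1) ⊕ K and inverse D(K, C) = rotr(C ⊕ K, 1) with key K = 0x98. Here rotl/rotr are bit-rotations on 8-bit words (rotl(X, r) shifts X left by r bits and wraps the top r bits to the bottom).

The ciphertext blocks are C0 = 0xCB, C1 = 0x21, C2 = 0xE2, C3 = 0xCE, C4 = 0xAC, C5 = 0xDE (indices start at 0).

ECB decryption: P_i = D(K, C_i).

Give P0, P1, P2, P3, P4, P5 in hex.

P0 = 0xA9, P1 = 0xDC, P2 = 0x3D, P3 = 0x2B, P4 = 0x1A, P5 = 0x23

P0: D(K, 0xCB) = 0xA9.
P1: D(K, 0x21) = 0xDC.
P2: D(K, 0xE2) = 0x3D.
P3: D(K, 0xCE) = 0x2B.
P4: D(K, 0xAC) = 0x1A.
P5: D(K, 0xDE) = 0x23.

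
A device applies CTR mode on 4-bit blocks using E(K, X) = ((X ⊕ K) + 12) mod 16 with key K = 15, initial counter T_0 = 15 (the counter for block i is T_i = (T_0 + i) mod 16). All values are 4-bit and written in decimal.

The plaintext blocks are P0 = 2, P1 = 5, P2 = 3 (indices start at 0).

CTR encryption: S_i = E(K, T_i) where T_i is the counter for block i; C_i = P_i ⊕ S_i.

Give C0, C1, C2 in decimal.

C0 = 14, C1 = 14, C2 = 9

C0: T = 15, S = E(K, T) = 12; 2 ⊕ 12 = 14.
C1: T = 0, S = E(K, T) = 11; 5 ⊕ 11 = 14.
C2: T = 1, S = E(K, T) = 10; 3 ⊕ 10 = 9.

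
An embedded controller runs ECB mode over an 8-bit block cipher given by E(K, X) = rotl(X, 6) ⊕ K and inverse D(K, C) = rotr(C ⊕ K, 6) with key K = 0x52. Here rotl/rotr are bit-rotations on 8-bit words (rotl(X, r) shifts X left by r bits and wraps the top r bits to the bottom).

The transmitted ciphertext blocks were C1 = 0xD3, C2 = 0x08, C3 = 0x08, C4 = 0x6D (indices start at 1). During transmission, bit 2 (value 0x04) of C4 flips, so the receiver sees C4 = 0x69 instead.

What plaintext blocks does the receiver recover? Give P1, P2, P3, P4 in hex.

ECB decryption: P_i = D(K, C_i).
Only C4 changed, to 0x69. In ECB, a change in C_i affects only P_i. Decrypting the received ciphertext:
P1: D(K, 0xD3) = 0x06.
P2: D(K, 0x08) = 0x69.
P3: D(K, 0x08) = 0x69.
P4: D(K, 0x69) = 0xEC.
Blocks that differ from the original plaintext: P4.

P1 = 0x06, P2 = 0x69, P3 = 0x69, P4 = 0xEC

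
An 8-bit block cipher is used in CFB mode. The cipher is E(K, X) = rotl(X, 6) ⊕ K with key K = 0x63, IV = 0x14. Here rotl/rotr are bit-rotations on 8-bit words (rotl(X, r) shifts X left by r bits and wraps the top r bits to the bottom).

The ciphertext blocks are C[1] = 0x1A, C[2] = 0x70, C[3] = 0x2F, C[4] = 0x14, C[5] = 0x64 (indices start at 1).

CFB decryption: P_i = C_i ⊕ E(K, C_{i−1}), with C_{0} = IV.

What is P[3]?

P[3]: E(K, 0x70) = 0x7F; 0x2F ⊕ 0x7F = 0x50.

P[3] = 0x50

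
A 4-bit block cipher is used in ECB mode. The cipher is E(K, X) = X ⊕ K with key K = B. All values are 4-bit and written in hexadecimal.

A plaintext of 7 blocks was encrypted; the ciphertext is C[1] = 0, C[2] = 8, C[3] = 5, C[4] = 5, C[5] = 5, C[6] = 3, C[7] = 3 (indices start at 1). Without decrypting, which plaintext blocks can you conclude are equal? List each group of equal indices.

P[3] = P[4] = P[5]; P[6] = P[7]

ECB encrypts each block independently with the same key, so equal ciphertext blocks imply equal plaintext blocks.
C[3] = C[4] = C[5] = 5, so P[3] = P[4] = P[5].
C[6] = C[7] = 3, so P[6] = P[7].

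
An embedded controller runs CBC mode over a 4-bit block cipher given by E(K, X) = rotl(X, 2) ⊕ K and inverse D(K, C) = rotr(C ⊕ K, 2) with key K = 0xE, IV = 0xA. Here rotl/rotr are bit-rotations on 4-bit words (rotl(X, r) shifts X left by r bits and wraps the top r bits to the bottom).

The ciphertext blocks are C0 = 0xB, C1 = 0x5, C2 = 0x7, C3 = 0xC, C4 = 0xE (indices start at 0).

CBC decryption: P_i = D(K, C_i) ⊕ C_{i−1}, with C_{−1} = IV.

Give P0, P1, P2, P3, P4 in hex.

P0 = 0xF, P1 = 0x5, P2 = 0x3, P3 = 0xF, P4 = 0xC

P0: D(K, 0xB) = 0x5; 0x5 ⊕ 0xA = 0xF.
P1: D(K, 0x5) = 0xE; 0xE ⊕ 0xB = 0x5.
P2: D(K, 0x7) = 0x6; 0x6 ⊕ 0x5 = 0x3.
P3: D(K, 0xC) = 0x8; 0x8 ⊕ 0x7 = 0xF.
P4: D(K, 0xE) = 0x0; 0x0 ⊕ 0xC = 0xC.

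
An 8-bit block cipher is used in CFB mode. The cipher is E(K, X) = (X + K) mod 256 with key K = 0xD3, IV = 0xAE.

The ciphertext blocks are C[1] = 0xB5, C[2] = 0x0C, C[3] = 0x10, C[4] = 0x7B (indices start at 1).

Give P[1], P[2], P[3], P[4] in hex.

P[1] = 0x34, P[2] = 0x84, P[3] = 0xCF, P[4] = 0x98

CFB decryption: P_i = C_i ⊕ E(K, C_{i−1}), with C_{0} = IV.
P[1]: E(K, 0xAE) = 0x81; 0xB5 ⊕ 0x81 = 0x34.
P[2]: E(K, 0xB5) = 0x88; 0x0C ⊕ 0x88 = 0x84.
P[3]: E(K, 0x0C) = 0xDF; 0x10 ⊕ 0xDF = 0xCF.
P[4]: E(K, 0x10) = 0xE3; 0x7B ⊕ 0xE3 = 0x98.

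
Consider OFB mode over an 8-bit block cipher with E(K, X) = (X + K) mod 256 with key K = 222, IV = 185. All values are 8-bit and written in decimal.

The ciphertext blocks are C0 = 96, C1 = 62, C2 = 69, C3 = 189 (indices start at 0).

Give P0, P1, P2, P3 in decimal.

OFB decryption: S_i = E(K, S_{i−1}) with S_{−1} = IV; P_i = C_i ⊕ S_i.
P0: S = E(K, 185) = 151; 96 ⊕ 151 = 247.
P1: S = E(K, 151) = 117; 62 ⊕ 117 = 75.
P2: S = E(K, 117) = 83; 69 ⊕ 83 = 22.
P3: S = E(K, 83) = 49; 189 ⊕ 49 = 140.

P0 = 247, P1 = 75, P2 = 22, P3 = 140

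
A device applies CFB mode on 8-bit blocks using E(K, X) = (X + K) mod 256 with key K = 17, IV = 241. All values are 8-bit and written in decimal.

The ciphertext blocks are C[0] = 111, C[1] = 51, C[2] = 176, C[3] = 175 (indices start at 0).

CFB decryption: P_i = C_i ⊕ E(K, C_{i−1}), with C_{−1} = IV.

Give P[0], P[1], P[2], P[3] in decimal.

P[0]: E(K, 241) = 2; 111 ⊕ 2 = 109.
P[1]: E(K, 111) = 128; 51 ⊕ 128 = 179.
P[2]: E(K, 51) = 68; 176 ⊕ 68 = 244.
P[3]: E(K, 176) = 193; 175 ⊕ 193 = 110.

P[0] = 109, P[1] = 179, P[2] = 244, P[3] = 110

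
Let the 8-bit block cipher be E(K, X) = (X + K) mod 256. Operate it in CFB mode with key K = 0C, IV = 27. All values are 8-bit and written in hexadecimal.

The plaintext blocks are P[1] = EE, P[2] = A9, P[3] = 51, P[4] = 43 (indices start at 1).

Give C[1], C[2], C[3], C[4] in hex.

CFB encryption: C_i = P_i ⊕ E(K, C_{i−1}), with C_{0} = IV.
C[1]: E(K, 27) = 33; EE ⊕ 33 = DD.
C[2]: E(K, DD) = E9; A9 ⊕ E9 = 40.
C[3]: E(K, 40) = 4C; 51 ⊕ 4C = 1D.
C[4]: E(K, 1D) = 29; 43 ⊕ 29 = 6A.

C[1] = DD, C[2] = 40, C[3] = 1D, C[4] = 6A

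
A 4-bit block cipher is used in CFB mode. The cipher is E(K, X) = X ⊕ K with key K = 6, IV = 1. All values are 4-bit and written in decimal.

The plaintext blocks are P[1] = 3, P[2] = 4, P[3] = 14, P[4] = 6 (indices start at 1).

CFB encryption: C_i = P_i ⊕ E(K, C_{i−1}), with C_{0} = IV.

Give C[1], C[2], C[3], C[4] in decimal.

C[1]: E(K, 1) = 7; 3 ⊕ 7 = 4.
C[2]: E(K, 4) = 2; 4 ⊕ 2 = 6.
C[3]: E(K, 6) = 0; 14 ⊕ 0 = 14.
C[4]: E(K, 14) = 8; 6 ⊕ 8 = 14.

C[1] = 4, C[2] = 6, C[3] = 14, C[4] = 14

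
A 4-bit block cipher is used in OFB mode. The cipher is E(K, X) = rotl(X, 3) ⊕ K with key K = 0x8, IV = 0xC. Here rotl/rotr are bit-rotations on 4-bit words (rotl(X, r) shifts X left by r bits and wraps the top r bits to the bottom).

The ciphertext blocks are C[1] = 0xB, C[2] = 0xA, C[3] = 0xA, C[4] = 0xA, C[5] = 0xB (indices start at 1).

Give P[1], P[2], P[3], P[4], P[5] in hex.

OFB decryption: S_i = E(K, S_{i−1}) with S_{0} = IV; P_i = C_i ⊕ S_i.
P[1]: S = E(K, 0xC) = 0xE; 0xB ⊕ 0xE = 0x5.
P[2]: S = E(K, 0xE) = 0xF; 0xA ⊕ 0xF = 0x5.
P[3]: S = E(K, 0xF) = 0x7; 0xA ⊕ 0x7 = 0xD.
P[4]: S = E(K, 0x7) = 0x3; 0xA ⊕ 0x3 = 0x9.
P[5]: S = E(K, 0x3) = 0x1; 0xB ⊕ 0x1 = 0xA.

P[1] = 0x5, P[2] = 0x5, P[3] = 0xD, P[4] = 0x9, P[5] = 0xA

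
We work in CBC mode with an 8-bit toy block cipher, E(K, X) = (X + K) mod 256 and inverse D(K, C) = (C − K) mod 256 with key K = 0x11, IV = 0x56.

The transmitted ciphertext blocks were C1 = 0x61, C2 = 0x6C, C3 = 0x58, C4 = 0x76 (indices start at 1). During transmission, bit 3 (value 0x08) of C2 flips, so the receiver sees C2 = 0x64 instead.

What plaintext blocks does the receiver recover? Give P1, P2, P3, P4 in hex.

P1 = 0x06, P2 = 0x32, P3 = 0x23, P4 = 0x3D

CBC decryption: P_i = D(K, C_i) ⊕ C_{i−1}, with C_{0} = IV.
Only C2 changed, to 0x64. In CBC, a change in C_i garbles P_i and flips the same bit in P_{i+1}. Decrypting the received ciphertext:
P1: D(K, 0x61) = 0x50; 0x50 ⊕ 0x56 = 0x06.
P2: D(K, 0x64) = 0x53; 0x53 ⊕ 0x61 = 0x32.
P3: D(K, 0x58) = 0x47; 0x47 ⊕ 0x64 = 0x23.
P4: D(K, 0x76) = 0x65; 0x65 ⊕ 0x58 = 0x3D.
Blocks that differ from the original plaintext: P2, P3.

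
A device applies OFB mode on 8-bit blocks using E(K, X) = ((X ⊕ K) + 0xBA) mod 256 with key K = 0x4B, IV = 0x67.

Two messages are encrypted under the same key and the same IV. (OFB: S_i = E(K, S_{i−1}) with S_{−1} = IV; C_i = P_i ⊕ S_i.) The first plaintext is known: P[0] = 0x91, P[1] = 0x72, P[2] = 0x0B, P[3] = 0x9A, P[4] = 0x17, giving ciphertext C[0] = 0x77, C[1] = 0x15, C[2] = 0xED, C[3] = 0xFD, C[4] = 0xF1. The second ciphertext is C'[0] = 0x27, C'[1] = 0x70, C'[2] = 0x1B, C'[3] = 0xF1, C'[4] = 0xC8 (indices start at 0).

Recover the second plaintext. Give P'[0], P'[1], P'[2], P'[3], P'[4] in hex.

P'[0] = 0xC1, P'[1] = 0x17, P'[2] = 0xFD, P'[3] = 0x96, P'[4] = 0x2E

In OFB with a reused IV, both messages share the same keystream S_i, so C_i ⊕ C'_i = P_i ⊕ P'_i and thus P'_i = P_i ⊕ C_i ⊕ C'_i.
P'[0]: 0x91 ⊕ 0x77 ⊕ 0x27 = 0xC1.
P'[1]: 0x72 ⊕ 0x15 ⊕ 0x70 = 0x17.
P'[2]: 0x0B ⊕ 0xED ⊕ 0x1B = 0xFD.
P'[3]: 0x9A ⊕ 0xFD ⊕ 0xF1 = 0x96.
P'[4]: 0x17 ⊕ 0xF1 ⊕ 0xC8 = 0x2E.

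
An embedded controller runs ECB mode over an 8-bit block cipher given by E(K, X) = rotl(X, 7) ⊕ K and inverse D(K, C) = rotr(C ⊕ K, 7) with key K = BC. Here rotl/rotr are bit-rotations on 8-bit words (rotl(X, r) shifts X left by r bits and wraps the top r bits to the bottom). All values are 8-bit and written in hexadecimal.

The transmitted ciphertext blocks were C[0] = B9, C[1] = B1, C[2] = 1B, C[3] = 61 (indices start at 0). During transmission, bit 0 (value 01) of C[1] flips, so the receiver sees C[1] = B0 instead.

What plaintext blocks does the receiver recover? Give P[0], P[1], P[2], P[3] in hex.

P[0] = 0A, P[1] = 18, P[2] = 4F, P[3] = BB

ECB decryption: P_i = D(K, C_i).
Only C[1] changed, to B0. In ECB, a change in C_i affects only P_i. Decrypting the received ciphertext:
P[0]: D(K, B9) = 0A.
P[1]: D(K, B0) = 18.
P[2]: D(K, 1B) = 4F.
P[3]: D(K, 61) = BB.
Blocks that differ from the original plaintext: P[1].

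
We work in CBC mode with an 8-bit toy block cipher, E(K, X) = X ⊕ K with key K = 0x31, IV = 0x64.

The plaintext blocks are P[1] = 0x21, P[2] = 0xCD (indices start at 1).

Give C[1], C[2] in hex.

CBC encryption: C_i = E(K, P_i ⊕ C_{i−1}), with C_{0} = IV.
C[1]: P[1] ⊕ 0x64 = 0x45; E(K, 0x45) = 0x74.
C[2]: P[2] ⊕ 0x74 = 0xB9; E(K, 0xB9) = 0x88.

C[1] = 0x74, C[2] = 0x88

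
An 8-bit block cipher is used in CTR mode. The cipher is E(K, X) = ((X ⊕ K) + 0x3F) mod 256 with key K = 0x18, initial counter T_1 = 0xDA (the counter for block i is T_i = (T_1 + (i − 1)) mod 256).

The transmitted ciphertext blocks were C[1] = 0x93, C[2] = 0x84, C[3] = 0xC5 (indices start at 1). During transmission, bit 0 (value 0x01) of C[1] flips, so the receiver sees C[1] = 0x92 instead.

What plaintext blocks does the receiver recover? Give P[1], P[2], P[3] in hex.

P[1] = 0x93, P[2] = 0x86, P[3] = 0xC6

CTR decryption: S_i = E(K, T_i) where T_i is the counter for block i; P_i = C_i ⊕ S_i.
Only C[1] changed, to 0x92. In CTR, a change in C_i flips the same bit in P_i only; the keystream is unaffected. Decrypting the received ciphertext:
P[1]: T = 0xDA, S = E(K, T) = 0x01; 0x92 ⊕ 0x01 = 0x93.
P[2]: T = 0xDB, S = E(K, T) = 0x02; 0x84 ⊕ 0x02 = 0x86.
P[3]: T = 0xDC, S = E(K, T) = 0x03; 0xC5 ⊕ 0x03 = 0xC6.
Blocks that differ from the original plaintext: P[1].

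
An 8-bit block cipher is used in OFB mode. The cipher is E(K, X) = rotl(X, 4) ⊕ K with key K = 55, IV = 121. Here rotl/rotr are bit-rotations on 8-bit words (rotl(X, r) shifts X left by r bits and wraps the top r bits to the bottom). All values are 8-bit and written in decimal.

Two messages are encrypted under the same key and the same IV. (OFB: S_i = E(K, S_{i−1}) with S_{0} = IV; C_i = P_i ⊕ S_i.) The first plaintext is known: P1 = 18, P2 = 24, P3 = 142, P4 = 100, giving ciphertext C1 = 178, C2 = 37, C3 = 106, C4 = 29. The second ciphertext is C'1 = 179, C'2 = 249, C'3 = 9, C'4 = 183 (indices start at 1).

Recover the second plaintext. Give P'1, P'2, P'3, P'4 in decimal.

P'1 = 19, P'2 = 196, P'3 = 237, P'4 = 206

In OFB with a reused IV, both messages share the same keystream S_i, so C_i ⊕ C'_i = P_i ⊕ P'_i and thus P'_i = P_i ⊕ C_i ⊕ C'_i.
P'1: 18 ⊕ 178 ⊕ 179 = 19.
P'2: 24 ⊕ 37 ⊕ 249 = 196.
P'3: 142 ⊕ 106 ⊕ 9 = 237.
P'4: 100 ⊕ 29 ⊕ 183 = 206.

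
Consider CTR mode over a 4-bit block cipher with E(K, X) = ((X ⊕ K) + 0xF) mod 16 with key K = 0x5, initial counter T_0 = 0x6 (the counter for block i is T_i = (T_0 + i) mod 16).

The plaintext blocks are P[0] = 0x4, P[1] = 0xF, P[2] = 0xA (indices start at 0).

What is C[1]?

C[1] = 0xE

CTR encryption: S_i = E(K, T_i) where T_i is the counter for block i; C_i = P_i ⊕ S_i.
C[0]: T = 0x6, S = E(K, T) = 0x2; 0x4 ⊕ 0x2 = 0x6.
C[1]: T = 0x7, S = E(K, T) = 0x1; 0xF ⊕ 0x1 = 0xE.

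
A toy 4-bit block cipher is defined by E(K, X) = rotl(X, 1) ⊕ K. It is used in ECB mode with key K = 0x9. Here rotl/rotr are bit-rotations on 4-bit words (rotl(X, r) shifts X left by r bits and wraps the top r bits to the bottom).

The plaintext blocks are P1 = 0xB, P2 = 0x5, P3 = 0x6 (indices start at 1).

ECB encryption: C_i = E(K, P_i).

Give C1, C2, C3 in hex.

C1: E(K, 0xB) = 0xE.
C2: E(K, 0x5) = 0x3.
C3: E(K, 0x6) = 0x5.

C1 = 0xE, C2 = 0x3, C3 = 0x5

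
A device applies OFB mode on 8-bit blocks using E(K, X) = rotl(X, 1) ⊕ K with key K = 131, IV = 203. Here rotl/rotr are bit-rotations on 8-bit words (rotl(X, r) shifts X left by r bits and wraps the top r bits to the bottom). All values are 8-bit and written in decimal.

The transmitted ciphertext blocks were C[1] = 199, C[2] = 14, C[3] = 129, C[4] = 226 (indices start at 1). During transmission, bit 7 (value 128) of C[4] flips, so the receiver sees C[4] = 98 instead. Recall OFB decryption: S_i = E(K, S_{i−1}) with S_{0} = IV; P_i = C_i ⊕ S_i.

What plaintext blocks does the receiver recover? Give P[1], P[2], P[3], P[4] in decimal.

Only C[4] changed, to 98. In OFB, a change in C_i flips the same bit in P_i only; the keystream is unaffected. Decrypting the received ciphertext:
P[1]: S = E(K, 203) = 20; 199 ⊕ 20 = 211.
P[2]: S = E(K, 20) = 171; 14 ⊕ 171 = 165.
P[3]: S = E(K, 171) = 212; 129 ⊕ 212 = 85.
P[4]: S = E(K, 212) = 42; 98 ⊕ 42 = 72.
Blocks that differ from the original plaintext: P[4].

P[1] = 211, P[2] = 165, P[3] = 85, P[4] = 72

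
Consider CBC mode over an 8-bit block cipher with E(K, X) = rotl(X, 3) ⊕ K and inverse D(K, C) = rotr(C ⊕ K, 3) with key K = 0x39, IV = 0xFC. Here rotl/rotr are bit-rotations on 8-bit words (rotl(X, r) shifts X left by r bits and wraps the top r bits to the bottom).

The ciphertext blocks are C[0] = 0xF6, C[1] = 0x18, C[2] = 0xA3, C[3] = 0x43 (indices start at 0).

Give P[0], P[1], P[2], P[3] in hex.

P[0] = 0x05, P[1] = 0xD2, P[2] = 0x4B, P[3] = 0xEC

CBC decryption: P_i = D(K, C_i) ⊕ C_{i−1}, with C_{−1} = IV.
P[0]: D(K, 0xF6) = 0xF9; 0xF9 ⊕ 0xFC = 0x05.
P[1]: D(K, 0x18) = 0x24; 0x24 ⊕ 0xF6 = 0xD2.
P[2]: D(K, 0xA3) = 0x53; 0x53 ⊕ 0x18 = 0x4B.
P[3]: D(K, 0x43) = 0x4F; 0x4F ⊕ 0xA3 = 0xEC.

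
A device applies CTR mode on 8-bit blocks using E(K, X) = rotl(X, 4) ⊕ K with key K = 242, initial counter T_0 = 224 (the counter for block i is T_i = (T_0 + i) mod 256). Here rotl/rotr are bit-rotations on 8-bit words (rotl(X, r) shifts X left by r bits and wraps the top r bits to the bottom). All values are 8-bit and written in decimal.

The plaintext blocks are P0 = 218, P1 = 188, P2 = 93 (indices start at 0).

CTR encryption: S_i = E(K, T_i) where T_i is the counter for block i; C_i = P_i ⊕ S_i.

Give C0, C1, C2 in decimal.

C0: T = 224, S = E(K, T) = 252; 218 ⊕ 252 = 38.
C1: T = 225, S = E(K, T) = 236; 188 ⊕ 236 = 80.
C2: T = 226, S = E(K, T) = 220; 93 ⊕ 220 = 129.

C0 = 38, C1 = 80, C2 = 129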